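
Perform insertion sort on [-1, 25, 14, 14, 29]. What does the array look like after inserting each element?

First element -1 is already 'sorted'
Insert 25: shifted 0 elements -> [-1, 25, 14, 14, 29]
Insert 14: shifted 1 elements -> [-1, 14, 25, 14, 29]
Insert 14: shifted 1 elements -> [-1, 14, 14, 25, 29]
Insert 29: shifted 0 elements -> [-1, 14, 14, 25, 29]


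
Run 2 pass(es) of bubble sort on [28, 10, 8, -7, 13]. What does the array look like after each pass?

After pass 1: [10, 8, -7, 13, 28] (4 swaps)
After pass 2: [8, -7, 10, 13, 28] (2 swaps)
Total swaps: 6


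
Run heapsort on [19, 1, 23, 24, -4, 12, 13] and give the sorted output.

Build heap: [24, 19, 23, 1, -4, 12, 13]
Extract 24: [23, 19, 13, 1, -4, 12, 24]
Extract 23: [19, 12, 13, 1, -4, 23, 24]
Extract 19: [13, 12, -4, 1, 19, 23, 24]
Extract 13: [12, 1, -4, 13, 19, 23, 24]
Extract 12: [1, -4, 12, 13, 19, 23, 24]
Extract 1: [-4, 1, 12, 13, 19, 23, 24]


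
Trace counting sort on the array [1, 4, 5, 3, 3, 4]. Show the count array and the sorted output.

Count array: [0, 1, 0, 2, 2, 1]
(count[i] = number of elements equal to i)
Cumulative count: [0, 1, 1, 3, 5, 6]
Sorted: [1, 3, 3, 4, 4, 5]


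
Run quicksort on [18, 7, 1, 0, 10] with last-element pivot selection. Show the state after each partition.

Partition 1: pivot=10 at index 3 -> [7, 1, 0, 10, 18]
Partition 2: pivot=0 at index 0 -> [0, 1, 7, 10, 18]
Partition 3: pivot=7 at index 2 -> [0, 1, 7, 10, 18]


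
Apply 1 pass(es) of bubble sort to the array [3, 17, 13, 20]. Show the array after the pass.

After pass 1: [3, 13, 17, 20] (1 swaps)
Total swaps: 1


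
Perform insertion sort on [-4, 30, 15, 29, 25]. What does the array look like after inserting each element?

First element -4 is already 'sorted'
Insert 30: shifted 0 elements -> [-4, 30, 15, 29, 25]
Insert 15: shifted 1 elements -> [-4, 15, 30, 29, 25]
Insert 29: shifted 1 elements -> [-4, 15, 29, 30, 25]
Insert 25: shifted 2 elements -> [-4, 15, 25, 29, 30]


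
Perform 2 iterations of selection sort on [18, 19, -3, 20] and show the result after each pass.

Pass 1: Select minimum -3 at index 2, swap -> [-3, 19, 18, 20]
Pass 2: Select minimum 18 at index 2, swap -> [-3, 18, 19, 20]


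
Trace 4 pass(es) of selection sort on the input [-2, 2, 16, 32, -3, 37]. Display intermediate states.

Pass 1: Select minimum -3 at index 4, swap -> [-3, 2, 16, 32, -2, 37]
Pass 2: Select minimum -2 at index 4, swap -> [-3, -2, 16, 32, 2, 37]
Pass 3: Select minimum 2 at index 4, swap -> [-3, -2, 2, 32, 16, 37]
Pass 4: Select minimum 16 at index 4, swap -> [-3, -2, 2, 16, 32, 37]


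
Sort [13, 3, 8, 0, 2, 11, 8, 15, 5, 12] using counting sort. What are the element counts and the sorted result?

Count array: [1, 0, 1, 1, 0, 1, 0, 0, 2, 0, 0, 1, 1, 1, 0, 1]
(count[i] = number of elements equal to i)
Cumulative count: [1, 1, 2, 3, 3, 4, 4, 4, 6, 6, 6, 7, 8, 9, 9, 10]
Sorted: [0, 2, 3, 5, 8, 8, 11, 12, 13, 15]


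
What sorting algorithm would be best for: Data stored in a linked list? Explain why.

Best choice: Merge sort
Reason: Merge sort doesn't require random access; can be done in O(1) extra space for linked lists


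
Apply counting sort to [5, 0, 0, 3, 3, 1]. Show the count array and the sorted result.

Count array: [2, 1, 0, 2, 0, 1]
(count[i] = number of elements equal to i)
Cumulative count: [2, 3, 3, 5, 5, 6]
Sorted: [0, 0, 1, 3, 3, 5]


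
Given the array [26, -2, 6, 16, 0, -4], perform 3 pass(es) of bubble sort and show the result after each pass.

After pass 1: [-2, 6, 16, 0, -4, 26] (5 swaps)
After pass 2: [-2, 6, 0, -4, 16, 26] (2 swaps)
After pass 3: [-2, 0, -4, 6, 16, 26] (2 swaps)
Total swaps: 9


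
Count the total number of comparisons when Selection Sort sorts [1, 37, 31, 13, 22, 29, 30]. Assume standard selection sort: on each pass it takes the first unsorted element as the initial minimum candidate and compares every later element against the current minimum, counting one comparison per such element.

Pass 1: scan indices 1..6 for the minimum = 6 comparison(s); min is 1, place at index 0 -> [1, 37, 31, 13, 22, 29, 30]
Pass 2: scan indices 2..6 for the minimum = 5 comparison(s); min is 13, place at index 1 -> [1, 13, 31, 37, 22, 29, 30]
Pass 3: scan indices 3..6 for the minimum = 4 comparison(s); min is 22, place at index 2 -> [1, 13, 22, 37, 31, 29, 30]
Pass 4: scan indices 4..6 for the minimum = 3 comparison(s); min is 29, place at index 3 -> [1, 13, 22, 29, 31, 37, 30]
Pass 5: scan indices 5..6 for the minimum = 2 comparison(s); min is 30, place at index 4 -> [1, 13, 22, 29, 30, 37, 31]
Pass 6: scan indices 6..6 for the minimum = 1 comparison(s); min is 31, place at index 5 -> [1, 13, 22, 29, 30, 31, 37]
Selection sort always scans the whole unsorted suffix, so the count is (n-1) + (n-2) + ... + 1 = n(n-1)/2 = 7*6/2 = 21 regardless of the input order.
Total comparisons: 6 + 5 + 4 + 3 + 2 + 1 = 21


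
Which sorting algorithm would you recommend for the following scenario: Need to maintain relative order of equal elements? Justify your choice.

Best choice: Merge sort or Insertion sort
Reason: Both are stable; quicksort and heapsort are not stable


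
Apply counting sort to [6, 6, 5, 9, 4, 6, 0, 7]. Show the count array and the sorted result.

Count array: [1, 0, 0, 0, 1, 1, 3, 1, 0, 1]
(count[i] = number of elements equal to i)
Cumulative count: [1, 1, 1, 1, 2, 3, 6, 7, 7, 8]
Sorted: [0, 4, 5, 6, 6, 6, 7, 9]


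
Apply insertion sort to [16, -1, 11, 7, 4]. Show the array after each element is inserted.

First element 16 is already 'sorted'
Insert -1: shifted 1 elements -> [-1, 16, 11, 7, 4]
Insert 11: shifted 1 elements -> [-1, 11, 16, 7, 4]
Insert 7: shifted 2 elements -> [-1, 7, 11, 16, 4]
Insert 4: shifted 3 elements -> [-1, 4, 7, 11, 16]


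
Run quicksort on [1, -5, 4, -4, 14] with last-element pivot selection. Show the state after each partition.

Partition 1: pivot=14 at index 4 -> [1, -5, 4, -4, 14]
Partition 2: pivot=-4 at index 1 -> [-5, -4, 4, 1, 14]
Partition 3: pivot=1 at index 2 -> [-5, -4, 1, 4, 14]


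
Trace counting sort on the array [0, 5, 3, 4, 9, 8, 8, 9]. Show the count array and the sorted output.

Count array: [1, 0, 0, 1, 1, 1, 0, 0, 2, 2]
(count[i] = number of elements equal to i)
Cumulative count: [1, 1, 1, 2, 3, 4, 4, 4, 6, 8]
Sorted: [0, 3, 4, 5, 8, 8, 9, 9]


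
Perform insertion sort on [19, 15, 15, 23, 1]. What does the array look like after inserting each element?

First element 19 is already 'sorted'
Insert 15: shifted 1 elements -> [15, 19, 15, 23, 1]
Insert 15: shifted 1 elements -> [15, 15, 19, 23, 1]
Insert 23: shifted 0 elements -> [15, 15, 19, 23, 1]
Insert 1: shifted 4 elements -> [1, 15, 15, 19, 23]


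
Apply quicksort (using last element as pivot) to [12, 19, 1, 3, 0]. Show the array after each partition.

Partition 1: pivot=0 at index 0 -> [0, 19, 1, 3, 12]
Partition 2: pivot=12 at index 3 -> [0, 1, 3, 12, 19]
Partition 3: pivot=3 at index 2 -> [0, 1, 3, 12, 19]


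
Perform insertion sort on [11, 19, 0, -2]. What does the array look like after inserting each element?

First element 11 is already 'sorted'
Insert 19: shifted 0 elements -> [11, 19, 0, -2]
Insert 0: shifted 2 elements -> [0, 11, 19, -2]
Insert -2: shifted 3 elements -> [-2, 0, 11, 19]


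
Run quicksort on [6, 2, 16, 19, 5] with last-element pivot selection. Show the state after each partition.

Partition 1: pivot=5 at index 1 -> [2, 5, 16, 19, 6]
Partition 2: pivot=6 at index 2 -> [2, 5, 6, 19, 16]
Partition 3: pivot=16 at index 3 -> [2, 5, 6, 16, 19]


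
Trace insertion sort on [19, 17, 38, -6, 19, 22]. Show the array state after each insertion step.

First element 19 is already 'sorted'
Insert 17: shifted 1 elements -> [17, 19, 38, -6, 19, 22]
Insert 38: shifted 0 elements -> [17, 19, 38, -6, 19, 22]
Insert -6: shifted 3 elements -> [-6, 17, 19, 38, 19, 22]
Insert 19: shifted 1 elements -> [-6, 17, 19, 19, 38, 22]
Insert 22: shifted 1 elements -> [-6, 17, 19, 19, 22, 38]


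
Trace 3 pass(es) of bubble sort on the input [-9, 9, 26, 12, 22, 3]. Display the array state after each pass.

After pass 1: [-9, 9, 12, 22, 3, 26] (3 swaps)
After pass 2: [-9, 9, 12, 3, 22, 26] (1 swaps)
After pass 3: [-9, 9, 3, 12, 22, 26] (1 swaps)
Total swaps: 5


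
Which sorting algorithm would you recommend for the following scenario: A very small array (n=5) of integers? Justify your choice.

Best choice: Insertion sort
Reason: For tiny inputs the O(n^2) overhead is negligible and insertion sort has minimal constant factors


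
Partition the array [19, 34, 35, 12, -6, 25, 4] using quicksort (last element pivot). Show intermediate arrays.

Partition 1: pivot=4 at index 1 -> [-6, 4, 35, 12, 19, 25, 34]
Partition 2: pivot=34 at index 5 -> [-6, 4, 12, 19, 25, 34, 35]
Partition 3: pivot=25 at index 4 -> [-6, 4, 12, 19, 25, 34, 35]
Partition 4: pivot=19 at index 3 -> [-6, 4, 12, 19, 25, 34, 35]


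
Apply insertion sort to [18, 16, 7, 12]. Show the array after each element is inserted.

First element 18 is already 'sorted'
Insert 16: shifted 1 elements -> [16, 18, 7, 12]
Insert 7: shifted 2 elements -> [7, 16, 18, 12]
Insert 12: shifted 2 elements -> [7, 12, 16, 18]


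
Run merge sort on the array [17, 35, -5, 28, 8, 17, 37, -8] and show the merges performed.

Divide and conquer:
  Merge [17] + [35] -> [17, 35]
  Merge [-5] + [28] -> [-5, 28]
  Merge [17, 35] + [-5, 28] -> [-5, 17, 28, 35]
  Merge [8] + [17] -> [8, 17]
  Merge [37] + [-8] -> [-8, 37]
  Merge [8, 17] + [-8, 37] -> [-8, 8, 17, 37]
  Merge [-5, 17, 28, 35] + [-8, 8, 17, 37] -> [-8, -5, 8, 17, 17, 28, 35, 37]


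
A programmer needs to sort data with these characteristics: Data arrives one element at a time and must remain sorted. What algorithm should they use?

Best choice: Insertion sort
Reason: Insertion sort naturally handles online/streaming input by inserting each new element into sorted position


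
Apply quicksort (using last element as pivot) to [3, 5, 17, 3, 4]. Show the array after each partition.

Partition 1: pivot=4 at index 2 -> [3, 3, 4, 5, 17]
Partition 2: pivot=3 at index 1 -> [3, 3, 4, 5, 17]
Partition 3: pivot=17 at index 4 -> [3, 3, 4, 5, 17]


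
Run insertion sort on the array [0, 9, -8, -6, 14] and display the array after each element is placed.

First element 0 is already 'sorted'
Insert 9: shifted 0 elements -> [0, 9, -8, -6, 14]
Insert -8: shifted 2 elements -> [-8, 0, 9, -6, 14]
Insert -6: shifted 2 elements -> [-8, -6, 0, 9, 14]
Insert 14: shifted 0 elements -> [-8, -6, 0, 9, 14]


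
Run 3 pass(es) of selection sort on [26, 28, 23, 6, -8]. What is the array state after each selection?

Pass 1: Select minimum -8 at index 4, swap -> [-8, 28, 23, 6, 26]
Pass 2: Select minimum 6 at index 3, swap -> [-8, 6, 23, 28, 26]
Pass 3: Select minimum 23 at index 2, swap -> [-8, 6, 23, 28, 26]


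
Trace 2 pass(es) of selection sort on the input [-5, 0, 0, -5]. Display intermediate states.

Pass 1: Select minimum -5 at index 0, swap -> [-5, 0, 0, -5]
Pass 2: Select minimum -5 at index 3, swap -> [-5, -5, 0, 0]


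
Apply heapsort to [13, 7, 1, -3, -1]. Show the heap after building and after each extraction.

Build heap: [13, 7, 1, -3, -1]
Extract 13: [7, -1, 1, -3, 13]
Extract 7: [1, -1, -3, 7, 13]
Extract 1: [-1, -3, 1, 7, 13]
Extract -1: [-3, -1, 1, 7, 13]


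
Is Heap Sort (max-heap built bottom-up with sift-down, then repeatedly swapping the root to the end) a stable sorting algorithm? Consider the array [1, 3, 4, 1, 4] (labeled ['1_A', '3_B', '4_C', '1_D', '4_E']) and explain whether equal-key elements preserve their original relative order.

Trace Heap Sort on the labeled array (the key is the number; the letter only tracks identity):
  Build max-heap: [4_E, 3_B, 4_C, 1_D, 1_A]
  Swap root 4_E to index 4, re-heapify first 4 -> [4_C, 3_B, 1_A, 1_D, 4_E]
  Swap root 4_C to index 3, re-heapify first 3 -> [3_B, 1_D, 1_A, 4_C, 4_E]
  Swap root 3_B to index 2, re-heapify first 2 -> [1_A, 1_D, 3_B, 4_C, 4_E]
  Swap root 1_A to index 1, re-heapify first 1 -> [1_D, 1_A, 3_B, 4_C, 4_E]
Final order: [1_D, 1_A, 3_B, 4_C, 4_E]
Equal keys:
  value 1: originally 1_A, 1_D; after sorting 1_D, 1_A -> order changed
  value 4: originally 4_C, 4_E; after sorting 4_C, 4_E -> order preserved
Equal keys were reordered, so Heap Sort is not stable: heap construction and root-to-end swaps move elements without regard to the original order of equal keys. (One such input is enough; an unstable sort may happen to preserve order on other inputs, but it gives no guarantee.)
Answer: Not stable


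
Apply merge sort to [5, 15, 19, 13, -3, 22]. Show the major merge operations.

Divide and conquer:
  Merge [15] + [19] -> [15, 19]
  Merge [5] + [15, 19] -> [5, 15, 19]
  Merge [-3] + [22] -> [-3, 22]
  Merge [13] + [-3, 22] -> [-3, 13, 22]
  Merge [5, 15, 19] + [-3, 13, 22] -> [-3, 5, 13, 15, 19, 22]


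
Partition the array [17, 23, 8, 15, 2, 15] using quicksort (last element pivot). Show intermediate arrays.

Partition 1: pivot=15 at index 3 -> [8, 15, 2, 15, 17, 23]
Partition 2: pivot=2 at index 0 -> [2, 15, 8, 15, 17, 23]
Partition 3: pivot=8 at index 1 -> [2, 8, 15, 15, 17, 23]
Partition 4: pivot=23 at index 5 -> [2, 8, 15, 15, 17, 23]


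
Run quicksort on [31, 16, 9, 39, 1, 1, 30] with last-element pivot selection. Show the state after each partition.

Partition 1: pivot=30 at index 4 -> [16, 9, 1, 1, 30, 39, 31]
Partition 2: pivot=1 at index 1 -> [1, 1, 16, 9, 30, 39, 31]
Partition 3: pivot=9 at index 2 -> [1, 1, 9, 16, 30, 39, 31]
Partition 4: pivot=31 at index 5 -> [1, 1, 9, 16, 30, 31, 39]


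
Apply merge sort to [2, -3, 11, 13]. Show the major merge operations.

Divide and conquer:
  Merge [2] + [-3] -> [-3, 2]
  Merge [11] + [13] -> [11, 13]
  Merge [-3, 2] + [11, 13] -> [-3, 2, 11, 13]


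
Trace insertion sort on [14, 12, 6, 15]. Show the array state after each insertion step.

First element 14 is already 'sorted'
Insert 12: shifted 1 elements -> [12, 14, 6, 15]
Insert 6: shifted 2 elements -> [6, 12, 14, 15]
Insert 15: shifted 0 elements -> [6, 12, 14, 15]


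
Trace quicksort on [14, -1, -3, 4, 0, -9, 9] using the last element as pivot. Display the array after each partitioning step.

Partition 1: pivot=9 at index 5 -> [-1, -3, 4, 0, -9, 9, 14]
Partition 2: pivot=-9 at index 0 -> [-9, -3, 4, 0, -1, 9, 14]
Partition 3: pivot=-1 at index 2 -> [-9, -3, -1, 0, 4, 9, 14]
Partition 4: pivot=4 at index 4 -> [-9, -3, -1, 0, 4, 9, 14]


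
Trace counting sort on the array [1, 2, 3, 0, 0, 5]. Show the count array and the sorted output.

Count array: [2, 1, 1, 1, 0, 1]
(count[i] = number of elements equal to i)
Cumulative count: [2, 3, 4, 5, 5, 6]
Sorted: [0, 0, 1, 2, 3, 5]


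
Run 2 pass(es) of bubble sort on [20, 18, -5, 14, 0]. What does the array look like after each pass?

After pass 1: [18, -5, 14, 0, 20] (4 swaps)
After pass 2: [-5, 14, 0, 18, 20] (3 swaps)
Total swaps: 7


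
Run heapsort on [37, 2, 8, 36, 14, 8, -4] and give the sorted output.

Build heap: [37, 36, 8, 2, 14, 8, -4]
Extract 37: [36, 14, 8, 2, -4, 8, 37]
Extract 36: [14, 8, 8, 2, -4, 36, 37]
Extract 14: [8, 2, 8, -4, 14, 36, 37]
Extract 8: [8, 2, -4, 8, 14, 36, 37]
Extract 8: [2, -4, 8, 8, 14, 36, 37]
Extract 2: [-4, 2, 8, 8, 14, 36, 37]


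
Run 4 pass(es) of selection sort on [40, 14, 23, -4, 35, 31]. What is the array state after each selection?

Pass 1: Select minimum -4 at index 3, swap -> [-4, 14, 23, 40, 35, 31]
Pass 2: Select minimum 14 at index 1, swap -> [-4, 14, 23, 40, 35, 31]
Pass 3: Select minimum 23 at index 2, swap -> [-4, 14, 23, 40, 35, 31]
Pass 4: Select minimum 31 at index 5, swap -> [-4, 14, 23, 31, 35, 40]


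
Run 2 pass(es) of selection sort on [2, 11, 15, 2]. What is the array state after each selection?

Pass 1: Select minimum 2 at index 0, swap -> [2, 11, 15, 2]
Pass 2: Select minimum 2 at index 3, swap -> [2, 2, 15, 11]


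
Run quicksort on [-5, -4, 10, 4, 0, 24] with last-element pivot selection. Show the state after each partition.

Partition 1: pivot=24 at index 5 -> [-5, -4, 10, 4, 0, 24]
Partition 2: pivot=0 at index 2 -> [-5, -4, 0, 4, 10, 24]
Partition 3: pivot=-4 at index 1 -> [-5, -4, 0, 4, 10, 24]
Partition 4: pivot=10 at index 4 -> [-5, -4, 0, 4, 10, 24]


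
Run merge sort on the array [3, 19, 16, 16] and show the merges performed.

Divide and conquer:
  Merge [3] + [19] -> [3, 19]
  Merge [16] + [16] -> [16, 16]
  Merge [3, 19] + [16, 16] -> [3, 16, 16, 19]


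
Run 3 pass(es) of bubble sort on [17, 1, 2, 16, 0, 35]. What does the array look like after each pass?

After pass 1: [1, 2, 16, 0, 17, 35] (4 swaps)
After pass 2: [1, 2, 0, 16, 17, 35] (1 swaps)
After pass 3: [1, 0, 2, 16, 17, 35] (1 swaps)
Total swaps: 6


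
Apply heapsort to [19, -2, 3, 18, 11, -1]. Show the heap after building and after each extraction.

Build heap: [19, 18, 3, -2, 11, -1]
Extract 19: [18, 11, 3, -2, -1, 19]
Extract 18: [11, -1, 3, -2, 18, 19]
Extract 11: [3, -1, -2, 11, 18, 19]
Extract 3: [-1, -2, 3, 11, 18, 19]
Extract -1: [-2, -1, 3, 11, 18, 19]


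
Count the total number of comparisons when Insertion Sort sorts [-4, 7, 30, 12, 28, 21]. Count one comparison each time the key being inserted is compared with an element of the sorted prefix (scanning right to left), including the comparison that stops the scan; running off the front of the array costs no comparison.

Insert 7: -4 <= 7 (stop) = 1 comparison(s) -> [-4, 7, 30, 12, 28, 21]
Insert 30: 7 <= 30 (stop) = 1 comparison(s) -> [-4, 7, 30, 12, 28, 21]
Insert 12: 30 > 12 (shift), 7 <= 12 (stop) = 2 comparison(s) -> [-4, 7, 12, 30, 28, 21]
Insert 28: 30 > 28 (shift), 12 <= 28 (stop) = 2 comparison(s) -> [-4, 7, 12, 28, 30, 21]
Insert 21: 30 > 21 (shift), 28 > 21 (shift), 12 <= 21 (stop) = 3 comparison(s) -> [-4, 7, 12, 21, 28, 30]
Total comparisons: 1 + 1 + 2 + 2 + 3 = 9


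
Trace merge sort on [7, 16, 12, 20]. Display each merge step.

Divide and conquer:
  Merge [7] + [16] -> [7, 16]
  Merge [12] + [20] -> [12, 20]
  Merge [7, 16] + [12, 20] -> [7, 12, 16, 20]


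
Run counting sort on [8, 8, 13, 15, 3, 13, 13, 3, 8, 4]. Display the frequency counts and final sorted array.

Count array: [0, 0, 0, 2, 1, 0, 0, 0, 3, 0, 0, 0, 0, 3, 0, 1]
(count[i] = number of elements equal to i)
Cumulative count: [0, 0, 0, 2, 3, 3, 3, 3, 6, 6, 6, 6, 6, 9, 9, 10]
Sorted: [3, 3, 4, 8, 8, 8, 13, 13, 13, 15]


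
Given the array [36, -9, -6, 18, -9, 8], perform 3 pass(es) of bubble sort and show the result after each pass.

After pass 1: [-9, -6, 18, -9, 8, 36] (5 swaps)
After pass 2: [-9, -6, -9, 8, 18, 36] (2 swaps)
After pass 3: [-9, -9, -6, 8, 18, 36] (1 swaps)
Total swaps: 8


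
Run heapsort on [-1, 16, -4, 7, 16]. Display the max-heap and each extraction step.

Build heap: [16, 16, -4, 7, -1]
Extract 16: [16, 7, -4, -1, 16]
Extract 16: [7, -1, -4, 16, 16]
Extract 7: [-1, -4, 7, 16, 16]
Extract -1: [-4, -1, 7, 16, 16]


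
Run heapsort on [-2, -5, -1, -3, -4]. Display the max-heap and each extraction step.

Build heap: [-1, -3, -2, -5, -4]
Extract -1: [-2, -3, -4, -5, -1]
Extract -2: [-3, -5, -4, -2, -1]
Extract -3: [-4, -5, -3, -2, -1]
Extract -4: [-5, -4, -3, -2, -1]


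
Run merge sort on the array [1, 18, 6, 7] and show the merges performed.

Divide and conquer:
  Merge [1] + [18] -> [1, 18]
  Merge [6] + [7] -> [6, 7]
  Merge [1, 18] + [6, 7] -> [1, 6, 7, 18]


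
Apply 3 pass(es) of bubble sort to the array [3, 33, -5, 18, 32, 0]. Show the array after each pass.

After pass 1: [3, -5, 18, 32, 0, 33] (4 swaps)
After pass 2: [-5, 3, 18, 0, 32, 33] (2 swaps)
After pass 3: [-5, 3, 0, 18, 32, 33] (1 swaps)
Total swaps: 7


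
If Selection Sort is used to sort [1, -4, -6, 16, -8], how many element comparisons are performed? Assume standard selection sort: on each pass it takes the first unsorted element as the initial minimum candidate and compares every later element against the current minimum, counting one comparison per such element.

Pass 1: scan indices 1..4 for the minimum = 4 comparison(s); min is -8, place at index 0 -> [-8, -4, -6, 16, 1]
Pass 2: scan indices 2..4 for the minimum = 3 comparison(s); min is -6, place at index 1 -> [-8, -6, -4, 16, 1]
Pass 3: scan indices 3..4 for the minimum = 2 comparison(s); min is -4, place at index 2 -> [-8, -6, -4, 16, 1]
Pass 4: scan indices 4..4 for the minimum = 1 comparison(s); min is 1, place at index 3 -> [-8, -6, -4, 1, 16]
Selection sort always scans the whole unsorted suffix, so the count is (n-1) + (n-2) + ... + 1 = n(n-1)/2 = 5*4/2 = 10 regardless of the input order.
Total comparisons: 4 + 3 + 2 + 1 = 10


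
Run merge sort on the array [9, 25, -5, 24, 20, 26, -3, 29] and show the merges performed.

Divide and conquer:
  Merge [9] + [25] -> [9, 25]
  Merge [-5] + [24] -> [-5, 24]
  Merge [9, 25] + [-5, 24] -> [-5, 9, 24, 25]
  Merge [20] + [26] -> [20, 26]
  Merge [-3] + [29] -> [-3, 29]
  Merge [20, 26] + [-3, 29] -> [-3, 20, 26, 29]
  Merge [-5, 9, 24, 25] + [-3, 20, 26, 29] -> [-5, -3, 9, 20, 24, 25, 26, 29]


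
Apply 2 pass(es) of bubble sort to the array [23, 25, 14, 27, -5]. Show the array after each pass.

After pass 1: [23, 14, 25, -5, 27] (2 swaps)
After pass 2: [14, 23, -5, 25, 27] (2 swaps)
Total swaps: 4


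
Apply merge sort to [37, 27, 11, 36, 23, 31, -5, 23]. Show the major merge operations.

Divide and conquer:
  Merge [37] + [27] -> [27, 37]
  Merge [11] + [36] -> [11, 36]
  Merge [27, 37] + [11, 36] -> [11, 27, 36, 37]
  Merge [23] + [31] -> [23, 31]
  Merge [-5] + [23] -> [-5, 23]
  Merge [23, 31] + [-5, 23] -> [-5, 23, 23, 31]
  Merge [11, 27, 36, 37] + [-5, 23, 23, 31] -> [-5, 11, 23, 23, 27, 31, 36, 37]


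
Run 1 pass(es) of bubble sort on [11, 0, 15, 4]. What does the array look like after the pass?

After pass 1: [0, 11, 4, 15] (2 swaps)
Total swaps: 2


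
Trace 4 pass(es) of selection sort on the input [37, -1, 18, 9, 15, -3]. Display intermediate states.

Pass 1: Select minimum -3 at index 5, swap -> [-3, -1, 18, 9, 15, 37]
Pass 2: Select minimum -1 at index 1, swap -> [-3, -1, 18, 9, 15, 37]
Pass 3: Select minimum 9 at index 3, swap -> [-3, -1, 9, 18, 15, 37]
Pass 4: Select minimum 15 at index 4, swap -> [-3, -1, 9, 15, 18, 37]


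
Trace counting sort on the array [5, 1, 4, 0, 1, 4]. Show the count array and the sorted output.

Count array: [1, 2, 0, 0, 2, 1]
(count[i] = number of elements equal to i)
Cumulative count: [1, 3, 3, 3, 5, 6]
Sorted: [0, 1, 1, 4, 4, 5]


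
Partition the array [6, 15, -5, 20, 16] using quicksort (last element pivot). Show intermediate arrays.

Partition 1: pivot=16 at index 3 -> [6, 15, -5, 16, 20]
Partition 2: pivot=-5 at index 0 -> [-5, 15, 6, 16, 20]
Partition 3: pivot=6 at index 1 -> [-5, 6, 15, 16, 20]


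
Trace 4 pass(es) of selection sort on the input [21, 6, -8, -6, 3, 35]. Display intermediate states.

Pass 1: Select minimum -8 at index 2, swap -> [-8, 6, 21, -6, 3, 35]
Pass 2: Select minimum -6 at index 3, swap -> [-8, -6, 21, 6, 3, 35]
Pass 3: Select minimum 3 at index 4, swap -> [-8, -6, 3, 6, 21, 35]
Pass 4: Select minimum 6 at index 3, swap -> [-8, -6, 3, 6, 21, 35]


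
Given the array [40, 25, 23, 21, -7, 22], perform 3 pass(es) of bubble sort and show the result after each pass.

After pass 1: [25, 23, 21, -7, 22, 40] (5 swaps)
After pass 2: [23, 21, -7, 22, 25, 40] (4 swaps)
After pass 3: [21, -7, 22, 23, 25, 40] (3 swaps)
Total swaps: 12


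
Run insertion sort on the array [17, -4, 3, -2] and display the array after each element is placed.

First element 17 is already 'sorted'
Insert -4: shifted 1 elements -> [-4, 17, 3, -2]
Insert 3: shifted 1 elements -> [-4, 3, 17, -2]
Insert -2: shifted 2 elements -> [-4, -2, 3, 17]


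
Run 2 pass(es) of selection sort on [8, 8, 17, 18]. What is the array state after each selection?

Pass 1: Select minimum 8 at index 0, swap -> [8, 8, 17, 18]
Pass 2: Select minimum 8 at index 1, swap -> [8, 8, 17, 18]


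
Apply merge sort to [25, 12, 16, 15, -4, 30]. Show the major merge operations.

Divide and conquer:
  Merge [12] + [16] -> [12, 16]
  Merge [25] + [12, 16] -> [12, 16, 25]
  Merge [-4] + [30] -> [-4, 30]
  Merge [15] + [-4, 30] -> [-4, 15, 30]
  Merge [12, 16, 25] + [-4, 15, 30] -> [-4, 12, 15, 16, 25, 30]


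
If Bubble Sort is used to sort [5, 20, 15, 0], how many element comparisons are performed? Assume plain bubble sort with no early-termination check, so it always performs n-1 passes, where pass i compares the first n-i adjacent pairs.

Pass 1: compare adjacent pairs (0,1)..(2,3) = 3 comparison(s), 2 swap(s) -> [5, 15, 0, 20]
Pass 2: compare adjacent pairs (0,1)..(1,2) = 2 comparison(s), 1 swap(s) -> [5, 0, 15, 20]
Pass 3: compare adjacent pairs (0,1)..(0,1) = 1 comparison(s), 1 swap(s) -> [0, 5, 15, 20]
Total comparisons: 3 + 2 + 1 = 6


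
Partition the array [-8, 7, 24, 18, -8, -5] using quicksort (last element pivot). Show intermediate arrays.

Partition 1: pivot=-5 at index 2 -> [-8, -8, -5, 18, 7, 24]
Partition 2: pivot=-8 at index 1 -> [-8, -8, -5, 18, 7, 24]
Partition 3: pivot=24 at index 5 -> [-8, -8, -5, 18, 7, 24]
Partition 4: pivot=7 at index 3 -> [-8, -8, -5, 7, 18, 24]


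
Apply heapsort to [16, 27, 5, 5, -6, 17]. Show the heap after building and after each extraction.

Build heap: [27, 16, 17, 5, -6, 5]
Extract 27: [17, 16, 5, 5, -6, 27]
Extract 17: [16, 5, 5, -6, 17, 27]
Extract 16: [5, -6, 5, 16, 17, 27]
Extract 5: [5, -6, 5, 16, 17, 27]
Extract 5: [-6, 5, 5, 16, 17, 27]


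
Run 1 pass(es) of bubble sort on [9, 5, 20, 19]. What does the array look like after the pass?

After pass 1: [5, 9, 19, 20] (2 swaps)
Total swaps: 2


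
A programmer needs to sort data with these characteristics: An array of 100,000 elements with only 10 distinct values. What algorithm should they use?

Best choice: 3-way quicksort or Counting sort
Reason: 3-way (Dutch national flag) partitioning groups every copy of the pivot together, so with only d=10 distinct keys quicksort finishes in O(n log d) expected time, which is effectively linear; counting sort runs in O(n + k) where k is the size of the key range (not the number of distinct values), so it is linear when the 10 values are integers drawn from a small known range


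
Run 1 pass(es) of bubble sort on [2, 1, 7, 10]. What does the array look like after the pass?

After pass 1: [1, 2, 7, 10] (1 swaps)
Total swaps: 1


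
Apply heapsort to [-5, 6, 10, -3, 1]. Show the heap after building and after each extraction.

Build heap: [10, 6, -5, -3, 1]
Extract 10: [6, 1, -5, -3, 10]
Extract 6: [1, -3, -5, 6, 10]
Extract 1: [-3, -5, 1, 6, 10]
Extract -3: [-5, -3, 1, 6, 10]


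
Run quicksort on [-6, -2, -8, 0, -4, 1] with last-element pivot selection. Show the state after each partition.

Partition 1: pivot=1 at index 5 -> [-6, -2, -8, 0, -4, 1]
Partition 2: pivot=-4 at index 2 -> [-6, -8, -4, 0, -2, 1]
Partition 3: pivot=-8 at index 0 -> [-8, -6, -4, 0, -2, 1]
Partition 4: pivot=-2 at index 3 -> [-8, -6, -4, -2, 0, 1]


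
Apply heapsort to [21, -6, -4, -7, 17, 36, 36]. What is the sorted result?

Build heap: [36, 17, 36, -7, -6, -4, 21]
Extract 36: [36, 17, 21, -7, -6, -4, 36]
Extract 36: [21, 17, -4, -7, -6, 36, 36]
Extract 21: [17, -6, -4, -7, 21, 36, 36]
Extract 17: [-4, -6, -7, 17, 21, 36, 36]
Extract -4: [-6, -7, -4, 17, 21, 36, 36]
Extract -6: [-7, -6, -4, 17, 21, 36, 36]


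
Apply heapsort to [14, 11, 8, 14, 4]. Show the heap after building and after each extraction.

Build heap: [14, 14, 8, 11, 4]
Extract 14: [14, 11, 8, 4, 14]
Extract 14: [11, 4, 8, 14, 14]
Extract 11: [8, 4, 11, 14, 14]
Extract 8: [4, 8, 11, 14, 14]


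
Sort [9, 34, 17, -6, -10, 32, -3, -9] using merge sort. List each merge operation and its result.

Divide and conquer:
  Merge [9] + [34] -> [9, 34]
  Merge [17] + [-6] -> [-6, 17]
  Merge [9, 34] + [-6, 17] -> [-6, 9, 17, 34]
  Merge [-10] + [32] -> [-10, 32]
  Merge [-3] + [-9] -> [-9, -3]
  Merge [-10, 32] + [-9, -3] -> [-10, -9, -3, 32]
  Merge [-6, 9, 17, 34] + [-10, -9, -3, 32] -> [-10, -9, -6, -3, 9, 17, 32, 34]


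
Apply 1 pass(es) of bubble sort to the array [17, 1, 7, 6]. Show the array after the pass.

After pass 1: [1, 7, 6, 17] (3 swaps)
Total swaps: 3


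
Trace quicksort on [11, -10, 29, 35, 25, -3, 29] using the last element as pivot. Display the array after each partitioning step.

Partition 1: pivot=29 at index 5 -> [11, -10, 29, 25, -3, 29, 35]
Partition 2: pivot=-3 at index 1 -> [-10, -3, 29, 25, 11, 29, 35]
Partition 3: pivot=11 at index 2 -> [-10, -3, 11, 25, 29, 29, 35]
Partition 4: pivot=29 at index 4 -> [-10, -3, 11, 25, 29, 29, 35]


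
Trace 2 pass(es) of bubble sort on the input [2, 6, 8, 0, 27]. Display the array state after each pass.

After pass 1: [2, 6, 0, 8, 27] (1 swaps)
After pass 2: [2, 0, 6, 8, 27] (1 swaps)
Total swaps: 2


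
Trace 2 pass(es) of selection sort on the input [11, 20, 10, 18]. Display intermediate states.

Pass 1: Select minimum 10 at index 2, swap -> [10, 20, 11, 18]
Pass 2: Select minimum 11 at index 2, swap -> [10, 11, 20, 18]


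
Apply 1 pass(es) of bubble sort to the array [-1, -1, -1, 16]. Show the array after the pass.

After pass 1: [-1, -1, -1, 16] (0 swaps)
Total swaps: 0


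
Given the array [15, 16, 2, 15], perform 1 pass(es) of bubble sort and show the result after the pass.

After pass 1: [15, 2, 15, 16] (2 swaps)
Total swaps: 2


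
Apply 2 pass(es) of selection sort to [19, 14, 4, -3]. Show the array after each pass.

Pass 1: Select minimum -3 at index 3, swap -> [-3, 14, 4, 19]
Pass 2: Select minimum 4 at index 2, swap -> [-3, 4, 14, 19]


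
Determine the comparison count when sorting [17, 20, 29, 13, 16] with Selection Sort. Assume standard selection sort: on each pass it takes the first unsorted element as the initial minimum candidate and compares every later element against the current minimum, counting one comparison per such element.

Pass 1: scan indices 1..4 for the minimum = 4 comparison(s); min is 13, place at index 0 -> [13, 20, 29, 17, 16]
Pass 2: scan indices 2..4 for the minimum = 3 comparison(s); min is 16, place at index 1 -> [13, 16, 29, 17, 20]
Pass 3: scan indices 3..4 for the minimum = 2 comparison(s); min is 17, place at index 2 -> [13, 16, 17, 29, 20]
Pass 4: scan indices 4..4 for the minimum = 1 comparison(s); min is 20, place at index 3 -> [13, 16, 17, 20, 29]
Selection sort always scans the whole unsorted suffix, so the count is (n-1) + (n-2) + ... + 1 = n(n-1)/2 = 5*4/2 = 10 regardless of the input order.
Total comparisons: 4 + 3 + 2 + 1 = 10


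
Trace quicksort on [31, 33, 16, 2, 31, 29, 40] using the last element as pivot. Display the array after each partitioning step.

Partition 1: pivot=40 at index 6 -> [31, 33, 16, 2, 31, 29, 40]
Partition 2: pivot=29 at index 2 -> [16, 2, 29, 33, 31, 31, 40]
Partition 3: pivot=2 at index 0 -> [2, 16, 29, 33, 31, 31, 40]
Partition 4: pivot=31 at index 4 -> [2, 16, 29, 31, 31, 33, 40]


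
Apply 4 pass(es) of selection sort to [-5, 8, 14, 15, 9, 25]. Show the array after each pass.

Pass 1: Select minimum -5 at index 0, swap -> [-5, 8, 14, 15, 9, 25]
Pass 2: Select minimum 8 at index 1, swap -> [-5, 8, 14, 15, 9, 25]
Pass 3: Select minimum 9 at index 4, swap -> [-5, 8, 9, 15, 14, 25]
Pass 4: Select minimum 14 at index 4, swap -> [-5, 8, 9, 14, 15, 25]


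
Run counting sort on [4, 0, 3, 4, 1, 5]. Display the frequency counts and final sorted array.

Count array: [1, 1, 0, 1, 2, 1]
(count[i] = number of elements equal to i)
Cumulative count: [1, 2, 2, 3, 5, 6]
Sorted: [0, 1, 3, 4, 4, 5]


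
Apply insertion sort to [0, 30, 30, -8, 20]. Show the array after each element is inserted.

First element 0 is already 'sorted'
Insert 30: shifted 0 elements -> [0, 30, 30, -8, 20]
Insert 30: shifted 0 elements -> [0, 30, 30, -8, 20]
Insert -8: shifted 3 elements -> [-8, 0, 30, 30, 20]
Insert 20: shifted 2 elements -> [-8, 0, 20, 30, 30]


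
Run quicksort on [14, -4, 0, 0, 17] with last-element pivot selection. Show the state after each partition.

Partition 1: pivot=17 at index 4 -> [14, -4, 0, 0, 17]
Partition 2: pivot=0 at index 2 -> [-4, 0, 0, 14, 17]
Partition 3: pivot=0 at index 1 -> [-4, 0, 0, 14, 17]


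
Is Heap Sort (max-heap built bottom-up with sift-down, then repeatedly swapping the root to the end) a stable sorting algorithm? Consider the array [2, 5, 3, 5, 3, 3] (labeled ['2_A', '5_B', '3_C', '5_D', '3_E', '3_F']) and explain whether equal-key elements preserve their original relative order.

Trace Heap Sort on the labeled array (the key is the number; the letter only tracks identity):
  Build max-heap: [5_B, 5_D, 3_C, 2_A, 3_E, 3_F]
  Swap root 5_B to index 5, re-heapify first 5 -> [5_D, 3_F, 3_C, 2_A, 3_E, 5_B]
  Swap root 5_D to index 4, re-heapify first 4 -> [3_E, 3_F, 3_C, 2_A, 5_D, 5_B]
  Swap root 3_E to index 3, re-heapify first 3 -> [3_F, 2_A, 3_C, 3_E, 5_D, 5_B]
  Swap root 3_F to index 2, re-heapify first 2 -> [3_C, 2_A, 3_F, 3_E, 5_D, 5_B]
  Swap root 3_C to index 1, re-heapify first 1 -> [2_A, 3_C, 3_F, 3_E, 5_D, 5_B]
Final order: [2_A, 3_C, 3_F, 3_E, 5_D, 5_B]
Equal keys:
  value 3: originally 3_C, 3_E, 3_F; after sorting 3_C, 3_F, 3_E -> order changed
  value 5: originally 5_B, 5_D; after sorting 5_D, 5_B -> order changed
Equal keys were reordered, so Heap Sort is not stable: heap construction and root-to-end swaps move elements without regard to the original order of equal keys. (One such input is enough; an unstable sort may happen to preserve order on other inputs, but it gives no guarantee.)
Answer: Not stable


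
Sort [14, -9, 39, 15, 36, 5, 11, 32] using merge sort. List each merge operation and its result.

Divide and conquer:
  Merge [14] + [-9] -> [-9, 14]
  Merge [39] + [15] -> [15, 39]
  Merge [-9, 14] + [15, 39] -> [-9, 14, 15, 39]
  Merge [36] + [5] -> [5, 36]
  Merge [11] + [32] -> [11, 32]
  Merge [5, 36] + [11, 32] -> [5, 11, 32, 36]
  Merge [-9, 14, 15, 39] + [5, 11, 32, 36] -> [-9, 5, 11, 14, 15, 32, 36, 39]


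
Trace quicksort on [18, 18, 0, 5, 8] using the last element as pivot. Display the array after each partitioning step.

Partition 1: pivot=8 at index 2 -> [0, 5, 8, 18, 18]
Partition 2: pivot=5 at index 1 -> [0, 5, 8, 18, 18]
Partition 3: pivot=18 at index 4 -> [0, 5, 8, 18, 18]


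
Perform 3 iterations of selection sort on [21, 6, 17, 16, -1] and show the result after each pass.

Pass 1: Select minimum -1 at index 4, swap -> [-1, 6, 17, 16, 21]
Pass 2: Select minimum 6 at index 1, swap -> [-1, 6, 17, 16, 21]
Pass 3: Select minimum 16 at index 3, swap -> [-1, 6, 16, 17, 21]


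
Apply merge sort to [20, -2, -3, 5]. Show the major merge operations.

Divide and conquer:
  Merge [20] + [-2] -> [-2, 20]
  Merge [-3] + [5] -> [-3, 5]
  Merge [-2, 20] + [-3, 5] -> [-3, -2, 5, 20]


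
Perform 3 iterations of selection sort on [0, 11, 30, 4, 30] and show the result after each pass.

Pass 1: Select minimum 0 at index 0, swap -> [0, 11, 30, 4, 30]
Pass 2: Select minimum 4 at index 3, swap -> [0, 4, 30, 11, 30]
Pass 3: Select minimum 11 at index 3, swap -> [0, 4, 11, 30, 30]


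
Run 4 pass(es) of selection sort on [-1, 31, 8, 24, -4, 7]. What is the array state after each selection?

Pass 1: Select minimum -4 at index 4, swap -> [-4, 31, 8, 24, -1, 7]
Pass 2: Select minimum -1 at index 4, swap -> [-4, -1, 8, 24, 31, 7]
Pass 3: Select minimum 7 at index 5, swap -> [-4, -1, 7, 24, 31, 8]
Pass 4: Select minimum 8 at index 5, swap -> [-4, -1, 7, 8, 31, 24]


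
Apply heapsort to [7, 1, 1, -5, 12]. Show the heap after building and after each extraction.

Build heap: [12, 7, 1, -5, 1]
Extract 12: [7, 1, 1, -5, 12]
Extract 7: [1, -5, 1, 7, 12]
Extract 1: [1, -5, 1, 7, 12]
Extract 1: [-5, 1, 1, 7, 12]


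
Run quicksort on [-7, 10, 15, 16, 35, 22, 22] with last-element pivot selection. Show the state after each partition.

Partition 1: pivot=22 at index 5 -> [-7, 10, 15, 16, 22, 22, 35]
Partition 2: pivot=22 at index 4 -> [-7, 10, 15, 16, 22, 22, 35]
Partition 3: pivot=16 at index 3 -> [-7, 10, 15, 16, 22, 22, 35]
Partition 4: pivot=15 at index 2 -> [-7, 10, 15, 16, 22, 22, 35]
Partition 5: pivot=10 at index 1 -> [-7, 10, 15, 16, 22, 22, 35]


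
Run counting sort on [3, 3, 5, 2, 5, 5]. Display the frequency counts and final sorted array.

Count array: [0, 0, 1, 2, 0, 3]
(count[i] = number of elements equal to i)
Cumulative count: [0, 0, 1, 3, 3, 6]
Sorted: [2, 3, 3, 5, 5, 5]


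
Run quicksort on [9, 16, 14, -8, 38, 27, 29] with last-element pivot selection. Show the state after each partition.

Partition 1: pivot=29 at index 5 -> [9, 16, 14, -8, 27, 29, 38]
Partition 2: pivot=27 at index 4 -> [9, 16, 14, -8, 27, 29, 38]
Partition 3: pivot=-8 at index 0 -> [-8, 16, 14, 9, 27, 29, 38]
Partition 4: pivot=9 at index 1 -> [-8, 9, 14, 16, 27, 29, 38]
Partition 5: pivot=16 at index 3 -> [-8, 9, 14, 16, 27, 29, 38]


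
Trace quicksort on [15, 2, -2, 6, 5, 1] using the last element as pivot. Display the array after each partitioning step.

Partition 1: pivot=1 at index 1 -> [-2, 1, 15, 6, 5, 2]
Partition 2: pivot=2 at index 2 -> [-2, 1, 2, 6, 5, 15]
Partition 3: pivot=15 at index 5 -> [-2, 1, 2, 6, 5, 15]
Partition 4: pivot=5 at index 3 -> [-2, 1, 2, 5, 6, 15]


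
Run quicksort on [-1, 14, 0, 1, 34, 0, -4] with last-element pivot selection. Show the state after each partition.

Partition 1: pivot=-4 at index 0 -> [-4, 14, 0, 1, 34, 0, -1]
Partition 2: pivot=-1 at index 1 -> [-4, -1, 0, 1, 34, 0, 14]
Partition 3: pivot=14 at index 5 -> [-4, -1, 0, 1, 0, 14, 34]
Partition 4: pivot=0 at index 3 -> [-4, -1, 0, 0, 1, 14, 34]


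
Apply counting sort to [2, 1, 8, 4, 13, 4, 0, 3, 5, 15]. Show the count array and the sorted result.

Count array: [1, 1, 1, 1, 2, 1, 0, 0, 1, 0, 0, 0, 0, 1, 0, 1]
(count[i] = number of elements equal to i)
Cumulative count: [1, 2, 3, 4, 6, 7, 7, 7, 8, 8, 8, 8, 8, 9, 9, 10]
Sorted: [0, 1, 2, 3, 4, 4, 5, 8, 13, 15]


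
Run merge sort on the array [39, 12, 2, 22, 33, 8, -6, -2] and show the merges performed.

Divide and conquer:
  Merge [39] + [12] -> [12, 39]
  Merge [2] + [22] -> [2, 22]
  Merge [12, 39] + [2, 22] -> [2, 12, 22, 39]
  Merge [33] + [8] -> [8, 33]
  Merge [-6] + [-2] -> [-6, -2]
  Merge [8, 33] + [-6, -2] -> [-6, -2, 8, 33]
  Merge [2, 12, 22, 39] + [-6, -2, 8, 33] -> [-6, -2, 2, 8, 12, 22, 33, 39]


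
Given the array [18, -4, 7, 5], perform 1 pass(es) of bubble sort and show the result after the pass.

After pass 1: [-4, 7, 5, 18] (3 swaps)
Total swaps: 3


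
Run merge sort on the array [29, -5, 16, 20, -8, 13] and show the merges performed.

Divide and conquer:
  Merge [-5] + [16] -> [-5, 16]
  Merge [29] + [-5, 16] -> [-5, 16, 29]
  Merge [-8] + [13] -> [-8, 13]
  Merge [20] + [-8, 13] -> [-8, 13, 20]
  Merge [-5, 16, 29] + [-8, 13, 20] -> [-8, -5, 13, 16, 20, 29]


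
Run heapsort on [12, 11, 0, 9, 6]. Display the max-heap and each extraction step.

Build heap: [12, 11, 0, 9, 6]
Extract 12: [11, 9, 0, 6, 12]
Extract 11: [9, 6, 0, 11, 12]
Extract 9: [6, 0, 9, 11, 12]
Extract 6: [0, 6, 9, 11, 12]


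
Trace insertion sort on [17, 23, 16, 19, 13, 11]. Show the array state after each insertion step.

First element 17 is already 'sorted'
Insert 23: shifted 0 elements -> [17, 23, 16, 19, 13, 11]
Insert 16: shifted 2 elements -> [16, 17, 23, 19, 13, 11]
Insert 19: shifted 1 elements -> [16, 17, 19, 23, 13, 11]
Insert 13: shifted 4 elements -> [13, 16, 17, 19, 23, 11]
Insert 11: shifted 5 elements -> [11, 13, 16, 17, 19, 23]


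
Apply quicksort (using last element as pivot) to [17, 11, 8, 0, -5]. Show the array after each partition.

Partition 1: pivot=-5 at index 0 -> [-5, 11, 8, 0, 17]
Partition 2: pivot=17 at index 4 -> [-5, 11, 8, 0, 17]
Partition 3: pivot=0 at index 1 -> [-5, 0, 8, 11, 17]
Partition 4: pivot=11 at index 3 -> [-5, 0, 8, 11, 17]


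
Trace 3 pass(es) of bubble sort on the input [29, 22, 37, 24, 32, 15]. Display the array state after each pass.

After pass 1: [22, 29, 24, 32, 15, 37] (4 swaps)
After pass 2: [22, 24, 29, 15, 32, 37] (2 swaps)
After pass 3: [22, 24, 15, 29, 32, 37] (1 swaps)
Total swaps: 7
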